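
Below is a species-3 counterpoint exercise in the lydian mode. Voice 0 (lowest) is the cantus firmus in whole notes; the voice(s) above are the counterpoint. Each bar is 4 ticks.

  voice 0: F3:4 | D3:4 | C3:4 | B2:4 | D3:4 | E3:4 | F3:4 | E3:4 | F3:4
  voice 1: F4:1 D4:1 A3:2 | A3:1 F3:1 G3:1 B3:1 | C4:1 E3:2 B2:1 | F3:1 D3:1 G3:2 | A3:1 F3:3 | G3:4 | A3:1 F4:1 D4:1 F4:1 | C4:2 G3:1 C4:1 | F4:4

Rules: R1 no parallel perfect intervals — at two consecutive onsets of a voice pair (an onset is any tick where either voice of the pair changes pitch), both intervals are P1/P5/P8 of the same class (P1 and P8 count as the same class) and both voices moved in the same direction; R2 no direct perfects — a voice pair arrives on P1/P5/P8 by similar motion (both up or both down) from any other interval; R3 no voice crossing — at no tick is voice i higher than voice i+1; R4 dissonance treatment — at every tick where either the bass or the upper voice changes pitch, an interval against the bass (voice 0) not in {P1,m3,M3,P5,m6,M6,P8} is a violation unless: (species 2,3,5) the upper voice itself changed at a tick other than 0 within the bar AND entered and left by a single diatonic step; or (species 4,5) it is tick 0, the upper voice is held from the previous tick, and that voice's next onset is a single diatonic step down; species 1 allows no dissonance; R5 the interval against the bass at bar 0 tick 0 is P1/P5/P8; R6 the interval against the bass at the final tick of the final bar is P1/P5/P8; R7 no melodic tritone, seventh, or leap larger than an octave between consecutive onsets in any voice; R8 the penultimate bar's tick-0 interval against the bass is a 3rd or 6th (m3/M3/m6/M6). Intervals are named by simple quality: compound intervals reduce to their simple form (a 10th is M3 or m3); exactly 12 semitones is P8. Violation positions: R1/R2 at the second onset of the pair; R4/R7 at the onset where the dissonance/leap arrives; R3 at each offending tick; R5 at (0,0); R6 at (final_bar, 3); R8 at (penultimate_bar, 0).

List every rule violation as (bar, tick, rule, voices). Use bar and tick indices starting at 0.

(1, 2, R4, (0, 1))
(2, 3, R3, (0, 1))
(2, 3, R4, (0, 1))
(3, 0, R4, (0, 1))
(3, 0, R7, (1,))
(4, 0, R2, (0, 1))
(8, 0, R2, (0, 1))

bar 0: v0=F3 v1=F4 downbeat P8
bar 1: v0=D3 v1=A3 downbeat P5
bar 2: v0=C3 v1=C4 downbeat P8
bar 3: v0=B2 v1=F3 downbeat TT
bar 4: v0=D3 v1=A3 downbeat P5
bar 5: v0=E3 v1=G3 downbeat m3
bar 6: v0=F3 v1=A3 downbeat M3
bar 7: v0=E3 v1=C4 downbeat m6
bar 8: v0=F3 v1=F4 downbeat P8
  -> R4 @ bar 1 tick 2 v(0, 1): D3/G3 P4 untreated
  -> R3 @ bar 2 tick 3 v(0, 1): C3 above B2
  -> R4 @ bar 2 tick 3 v(0, 1): C3/B2 m2 untreated
  -> R4 @ bar 3 tick 0 v(0, 1): B2/F3 TT untreated
  -> R7 @ bar 3 tick 0 v(1,): B2->F3 leap 6st
  -> R2 @ bar 4 tick 0 v(0, 1): B2/G3 m6 -> D3/A3 P5 similar
  -> R2 @ bar 8 tick 0 v(0, 1): E3/C4 m6 -> F3/F4 P8 similar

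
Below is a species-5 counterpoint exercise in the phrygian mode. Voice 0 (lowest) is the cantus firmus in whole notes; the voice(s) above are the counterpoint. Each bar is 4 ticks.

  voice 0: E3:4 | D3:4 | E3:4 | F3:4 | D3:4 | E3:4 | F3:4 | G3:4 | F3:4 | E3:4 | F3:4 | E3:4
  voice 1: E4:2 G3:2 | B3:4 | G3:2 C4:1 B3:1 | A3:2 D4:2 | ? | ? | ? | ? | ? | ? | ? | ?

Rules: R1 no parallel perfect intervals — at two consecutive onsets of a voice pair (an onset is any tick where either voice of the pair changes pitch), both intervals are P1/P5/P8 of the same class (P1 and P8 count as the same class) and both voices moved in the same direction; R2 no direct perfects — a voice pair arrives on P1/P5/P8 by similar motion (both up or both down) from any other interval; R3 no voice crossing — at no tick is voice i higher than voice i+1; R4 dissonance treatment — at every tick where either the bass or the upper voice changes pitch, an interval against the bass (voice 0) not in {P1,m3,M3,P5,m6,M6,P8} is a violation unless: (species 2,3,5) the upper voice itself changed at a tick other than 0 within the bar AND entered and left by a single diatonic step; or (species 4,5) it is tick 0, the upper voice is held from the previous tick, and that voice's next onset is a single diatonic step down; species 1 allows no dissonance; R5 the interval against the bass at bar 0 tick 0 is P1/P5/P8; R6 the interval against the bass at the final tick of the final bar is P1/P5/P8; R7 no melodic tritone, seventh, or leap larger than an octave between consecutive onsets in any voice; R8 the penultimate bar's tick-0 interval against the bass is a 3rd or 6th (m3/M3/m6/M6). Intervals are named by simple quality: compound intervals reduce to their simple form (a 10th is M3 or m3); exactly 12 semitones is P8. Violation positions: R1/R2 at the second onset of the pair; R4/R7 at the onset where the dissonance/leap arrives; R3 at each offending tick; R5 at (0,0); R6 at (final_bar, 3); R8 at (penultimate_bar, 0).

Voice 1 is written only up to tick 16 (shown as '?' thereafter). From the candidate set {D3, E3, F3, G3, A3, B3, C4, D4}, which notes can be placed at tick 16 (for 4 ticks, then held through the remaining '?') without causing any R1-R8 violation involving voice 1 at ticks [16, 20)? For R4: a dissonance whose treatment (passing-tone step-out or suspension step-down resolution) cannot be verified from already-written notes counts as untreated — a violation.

{B3, D4, F3}

D3: violates R2
E3: violates R4,R7
F3: legal
G3: violates R4
A3: violates R2
B3: legal
C4: violates R4
D4: legal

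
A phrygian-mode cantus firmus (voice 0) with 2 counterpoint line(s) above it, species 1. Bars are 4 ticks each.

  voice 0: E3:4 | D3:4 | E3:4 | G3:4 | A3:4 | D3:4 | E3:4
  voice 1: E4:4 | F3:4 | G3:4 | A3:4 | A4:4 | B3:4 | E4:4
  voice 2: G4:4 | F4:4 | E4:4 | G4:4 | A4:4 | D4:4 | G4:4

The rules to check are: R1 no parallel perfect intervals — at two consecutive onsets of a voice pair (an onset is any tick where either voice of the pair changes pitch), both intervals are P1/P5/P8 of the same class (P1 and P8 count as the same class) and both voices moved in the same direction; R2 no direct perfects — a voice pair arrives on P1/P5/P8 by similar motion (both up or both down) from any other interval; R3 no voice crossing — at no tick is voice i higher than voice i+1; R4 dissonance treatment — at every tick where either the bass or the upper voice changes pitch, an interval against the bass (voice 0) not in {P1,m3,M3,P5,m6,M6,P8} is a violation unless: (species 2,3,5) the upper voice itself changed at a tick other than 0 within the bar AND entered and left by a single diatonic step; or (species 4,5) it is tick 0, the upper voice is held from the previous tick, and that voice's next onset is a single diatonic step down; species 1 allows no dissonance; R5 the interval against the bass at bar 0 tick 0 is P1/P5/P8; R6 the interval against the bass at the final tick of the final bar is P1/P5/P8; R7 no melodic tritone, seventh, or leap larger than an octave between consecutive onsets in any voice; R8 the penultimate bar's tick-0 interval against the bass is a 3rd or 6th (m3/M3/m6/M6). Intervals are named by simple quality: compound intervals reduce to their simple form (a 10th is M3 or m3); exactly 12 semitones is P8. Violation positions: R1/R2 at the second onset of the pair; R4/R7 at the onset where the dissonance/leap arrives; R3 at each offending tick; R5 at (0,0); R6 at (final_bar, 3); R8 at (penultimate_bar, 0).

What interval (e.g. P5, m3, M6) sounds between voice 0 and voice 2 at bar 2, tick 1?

voice 0=E3 voice 2=E4 -> P8

P8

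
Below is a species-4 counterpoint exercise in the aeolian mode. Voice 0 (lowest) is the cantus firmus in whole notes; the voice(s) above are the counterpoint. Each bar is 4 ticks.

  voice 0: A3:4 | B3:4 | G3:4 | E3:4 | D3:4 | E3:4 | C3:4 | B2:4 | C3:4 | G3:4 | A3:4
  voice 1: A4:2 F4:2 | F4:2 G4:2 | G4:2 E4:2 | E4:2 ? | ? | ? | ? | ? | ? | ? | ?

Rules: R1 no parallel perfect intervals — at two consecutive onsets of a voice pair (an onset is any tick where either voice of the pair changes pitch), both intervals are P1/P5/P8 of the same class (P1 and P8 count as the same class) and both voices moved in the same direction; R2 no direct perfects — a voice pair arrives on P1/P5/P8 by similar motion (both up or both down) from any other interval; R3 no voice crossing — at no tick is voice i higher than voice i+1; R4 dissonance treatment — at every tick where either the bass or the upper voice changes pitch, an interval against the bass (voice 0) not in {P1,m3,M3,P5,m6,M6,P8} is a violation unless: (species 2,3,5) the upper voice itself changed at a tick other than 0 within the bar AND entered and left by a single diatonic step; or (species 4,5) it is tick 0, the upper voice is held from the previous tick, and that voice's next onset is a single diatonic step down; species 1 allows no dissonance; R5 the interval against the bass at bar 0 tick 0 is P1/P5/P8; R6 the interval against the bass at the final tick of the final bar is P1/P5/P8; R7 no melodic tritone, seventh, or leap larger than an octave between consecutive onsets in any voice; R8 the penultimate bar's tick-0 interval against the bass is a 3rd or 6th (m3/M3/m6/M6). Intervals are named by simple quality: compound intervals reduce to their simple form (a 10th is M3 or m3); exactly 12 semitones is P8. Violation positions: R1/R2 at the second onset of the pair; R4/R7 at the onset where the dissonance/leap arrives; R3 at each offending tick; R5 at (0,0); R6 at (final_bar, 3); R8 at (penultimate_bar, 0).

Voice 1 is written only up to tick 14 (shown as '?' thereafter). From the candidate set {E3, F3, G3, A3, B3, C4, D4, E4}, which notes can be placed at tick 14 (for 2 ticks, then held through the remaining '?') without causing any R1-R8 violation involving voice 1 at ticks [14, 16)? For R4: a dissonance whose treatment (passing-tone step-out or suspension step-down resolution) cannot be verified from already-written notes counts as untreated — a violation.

{B3, C4, E3, E4, G3}

E3: legal
F3: violates R4,R7
G3: legal
A3: violates R4
B3: legal
C4: legal
D4: violates R4
E4: legal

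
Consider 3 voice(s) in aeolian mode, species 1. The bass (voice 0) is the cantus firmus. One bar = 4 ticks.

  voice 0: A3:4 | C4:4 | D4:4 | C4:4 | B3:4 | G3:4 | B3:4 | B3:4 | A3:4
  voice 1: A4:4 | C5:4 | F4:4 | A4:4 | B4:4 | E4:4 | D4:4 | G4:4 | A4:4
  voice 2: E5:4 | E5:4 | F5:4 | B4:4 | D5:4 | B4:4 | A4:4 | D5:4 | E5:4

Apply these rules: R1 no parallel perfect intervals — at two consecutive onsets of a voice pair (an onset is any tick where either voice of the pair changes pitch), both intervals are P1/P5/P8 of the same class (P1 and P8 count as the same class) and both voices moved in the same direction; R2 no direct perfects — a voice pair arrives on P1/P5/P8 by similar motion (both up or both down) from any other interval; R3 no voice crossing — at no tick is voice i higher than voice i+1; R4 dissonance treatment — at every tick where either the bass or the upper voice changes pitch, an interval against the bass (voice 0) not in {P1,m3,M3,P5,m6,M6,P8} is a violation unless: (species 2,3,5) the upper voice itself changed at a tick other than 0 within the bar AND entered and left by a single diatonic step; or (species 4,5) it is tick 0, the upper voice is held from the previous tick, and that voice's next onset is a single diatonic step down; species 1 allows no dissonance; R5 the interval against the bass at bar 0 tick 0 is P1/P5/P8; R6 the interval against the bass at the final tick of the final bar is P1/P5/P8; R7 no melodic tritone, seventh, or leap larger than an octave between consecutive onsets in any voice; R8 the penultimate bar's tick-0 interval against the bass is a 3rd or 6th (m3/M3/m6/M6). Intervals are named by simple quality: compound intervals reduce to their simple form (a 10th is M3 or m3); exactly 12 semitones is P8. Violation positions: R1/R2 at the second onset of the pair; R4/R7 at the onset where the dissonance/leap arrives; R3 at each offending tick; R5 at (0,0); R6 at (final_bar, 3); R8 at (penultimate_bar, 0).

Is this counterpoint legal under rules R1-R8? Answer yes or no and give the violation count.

No (8 violations)

bar 0: v0=A3 v1=A4 v2=E5 (P5)
bar 1: v0=C4 v1=C5 v2=E5 (M3)
bar 2: v0=D4 v1=F4 v2=F5 (m3)
bar 3: v0=C4 v1=A4 v2=B4 (M7)
bar 4: v0=B3 v1=B4 v2=D5 (m3)
bar 5: v0=G3 v1=E4 v2=B4 (M3)
bar 6: v0=B3 v1=D4 v2=A4 (m7)
bar 7: v0=B3 v1=G4 v2=D5 (m3)
bar 8: v0=A3 v1=A4 v2=E5 (P5)
  R1 @ bar1.0: A3/A4 P8 -> C4/C5 P8 similar
  R4 @ bar3.0: C4/B4 M7 untreated
  R7 @ bar3.0: F5->B4 leap 6st
  R2 @ bar5.0: B4/D5 m3 -> E4/B4 P5 similar
  R1 @ bar6.0: E4/B4 P5 -> D4/A4 P5 similar
  R4 @ bar6.0: B3/A4 m7 untreated
  R1 @ bar7.0: D4/A4 P5 -> G4/D5 P5 similar
  R1 @ bar8.0: G4/D5 P5 -> A4/E5 P5 similar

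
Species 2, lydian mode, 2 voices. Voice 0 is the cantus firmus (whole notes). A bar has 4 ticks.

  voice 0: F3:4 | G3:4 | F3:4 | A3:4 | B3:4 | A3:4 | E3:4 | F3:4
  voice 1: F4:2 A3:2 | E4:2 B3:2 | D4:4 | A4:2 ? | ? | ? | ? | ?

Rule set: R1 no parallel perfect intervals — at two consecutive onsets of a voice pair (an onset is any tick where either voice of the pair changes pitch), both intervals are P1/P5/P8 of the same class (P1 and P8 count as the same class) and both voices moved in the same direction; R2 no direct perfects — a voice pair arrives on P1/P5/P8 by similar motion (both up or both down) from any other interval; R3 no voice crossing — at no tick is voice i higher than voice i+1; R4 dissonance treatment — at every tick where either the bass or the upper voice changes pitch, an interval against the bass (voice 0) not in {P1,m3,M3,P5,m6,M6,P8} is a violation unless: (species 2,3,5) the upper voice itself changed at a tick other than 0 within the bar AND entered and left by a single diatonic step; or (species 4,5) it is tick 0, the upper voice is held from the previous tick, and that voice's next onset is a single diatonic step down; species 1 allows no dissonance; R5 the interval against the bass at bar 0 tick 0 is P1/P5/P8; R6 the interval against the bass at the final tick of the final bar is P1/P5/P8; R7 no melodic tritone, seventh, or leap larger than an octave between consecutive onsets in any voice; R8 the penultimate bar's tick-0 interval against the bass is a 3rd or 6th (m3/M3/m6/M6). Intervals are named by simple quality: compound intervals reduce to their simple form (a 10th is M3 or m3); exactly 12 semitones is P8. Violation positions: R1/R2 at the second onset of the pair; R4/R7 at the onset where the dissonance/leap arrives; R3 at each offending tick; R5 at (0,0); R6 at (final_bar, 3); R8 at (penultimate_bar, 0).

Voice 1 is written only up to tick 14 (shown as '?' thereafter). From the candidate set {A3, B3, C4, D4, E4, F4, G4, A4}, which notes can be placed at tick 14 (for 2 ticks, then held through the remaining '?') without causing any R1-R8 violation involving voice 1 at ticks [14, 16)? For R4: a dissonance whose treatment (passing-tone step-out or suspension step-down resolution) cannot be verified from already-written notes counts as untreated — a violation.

A3: legal
B3: violates R4,R7
C4: legal
D4: violates R4
E4: legal
F4: legal
G4: violates R4
A4: legal

{A3, A4, C4, E4, F4}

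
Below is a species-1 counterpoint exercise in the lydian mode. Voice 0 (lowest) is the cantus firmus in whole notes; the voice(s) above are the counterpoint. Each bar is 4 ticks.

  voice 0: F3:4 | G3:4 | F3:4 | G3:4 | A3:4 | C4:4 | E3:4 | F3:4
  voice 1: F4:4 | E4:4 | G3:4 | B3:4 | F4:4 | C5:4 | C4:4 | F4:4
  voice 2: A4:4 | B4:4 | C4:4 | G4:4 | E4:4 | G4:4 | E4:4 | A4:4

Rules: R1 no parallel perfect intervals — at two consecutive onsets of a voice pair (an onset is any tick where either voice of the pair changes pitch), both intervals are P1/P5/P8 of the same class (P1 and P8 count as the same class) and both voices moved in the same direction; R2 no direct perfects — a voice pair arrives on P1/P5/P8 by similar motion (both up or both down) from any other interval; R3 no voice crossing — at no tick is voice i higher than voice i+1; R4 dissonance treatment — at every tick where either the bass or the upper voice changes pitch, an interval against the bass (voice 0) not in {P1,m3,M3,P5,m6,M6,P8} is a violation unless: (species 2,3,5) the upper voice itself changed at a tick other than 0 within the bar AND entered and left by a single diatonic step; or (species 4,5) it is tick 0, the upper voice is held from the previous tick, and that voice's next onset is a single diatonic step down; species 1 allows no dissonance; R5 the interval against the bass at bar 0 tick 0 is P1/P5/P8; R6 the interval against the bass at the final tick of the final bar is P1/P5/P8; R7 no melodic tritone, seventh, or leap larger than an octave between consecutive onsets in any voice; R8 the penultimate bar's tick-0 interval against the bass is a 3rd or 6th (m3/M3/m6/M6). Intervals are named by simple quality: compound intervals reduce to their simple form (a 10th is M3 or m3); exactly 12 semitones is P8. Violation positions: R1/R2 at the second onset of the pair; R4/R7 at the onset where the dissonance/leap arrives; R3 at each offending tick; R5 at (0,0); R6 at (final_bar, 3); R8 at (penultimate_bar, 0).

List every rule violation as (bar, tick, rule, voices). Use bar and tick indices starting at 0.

bar 0: v0=F3 v1=F4 v2=A4 downbeat M3
bar 1: v0=G3 v1=E4 v2=B4 downbeat M3
bar 2: v0=F3 v1=G3 v2=C4 downbeat P5
bar 3: v0=G3 v1=B3 v2=G4 downbeat P8
bar 4: v0=A3 v1=F4 v2=E4 downbeat P5
bar 5: v0=C4 v1=C5 v2=G4 downbeat P5
bar 6: v0=E3 v1=C4 v2=E4 downbeat P8
bar 7: v0=F3 v1=F4 v2=A4 downbeat M3
  -> R5 @ bar 0 tick 0 v(0, 2): opens on M3
  -> R2 @ bar 2 tick 0 v(0, 2): G3/B4 M3 -> F3/C4 P5 similar
  -> R4 @ bar 2 tick 0 v(0, 1): F3/G3 M2 untreated
  -> R7 @ bar 2 tick 0 v(2,): B4->C4 leap 11st
  -> R2 @ bar 3 tick 0 v(0, 2): F3/C4 P5 -> G3/G4 P8 similar
  -> R3 @ bar 4 tick 0 v(1, 2): F4 above E4
  -> R7 @ bar 4 tick 0 v(1,): B3->F4 leap 6st
  -> R3 @ bar 4 tick 1 v(1, 2): F4 above E4
  -> R3 @ bar 4 tick 2 v(1, 2): F4 above E4
  -> R3 @ bar 4 tick 3 v(1, 2): F4 above E4
  -> R1 @ bar 5 tick 0 v(0, 2): A3/E4 P5 -> C4/G4 P5 similar
  -> R2 @ bar 5 tick 0 v(0, 1): A3/F4 m6 -> C4/C5 P8 similar
  -> R3 @ bar 5 tick 0 v(1, 2): C5 above G4
  -> R3 @ bar 5 tick 1 v(1, 2): C5 above G4
  -> R3 @ bar 5 tick 2 v(1, 2): C5 above G4
  -> R3 @ bar 5 tick 3 v(1, 2): C5 above G4
  -> R2 @ bar 6 tick 0 v(0, 2): C4/G4 P5 -> E3/E4 P8 similar
  -> R8 @ bar 6 tick 0 v(0, 2): penult P8 not 3rd/6th
  -> R2 @ bar 7 tick 0 v(0, 1): E3/C4 m6 -> F3/F4 P8 similar
  -> R6 @ bar 7 tick 3 v(0, 2): closes on M3

(0, 0, R5, (0, 2))
(2, 0, R2, (0, 2))
(2, 0, R4, (0, 1))
(2, 0, R7, (2,))
(3, 0, R2, (0, 2))
(4, 0, R3, (1, 2))
(4, 0, R7, (1,))
(4, 1, R3, (1, 2))
(4, 2, R3, (1, 2))
(4, 3, R3, (1, 2))
(5, 0, R1, (0, 2))
(5, 0, R2, (0, 1))
(5, 0, R3, (1, 2))
(5, 1, R3, (1, 2))
(5, 2, R3, (1, 2))
(5, 3, R3, (1, 2))
(6, 0, R2, (0, 2))
(6, 0, R8, (0, 2))
(7, 0, R2, (0, 1))
(7, 3, R6, (0, 2))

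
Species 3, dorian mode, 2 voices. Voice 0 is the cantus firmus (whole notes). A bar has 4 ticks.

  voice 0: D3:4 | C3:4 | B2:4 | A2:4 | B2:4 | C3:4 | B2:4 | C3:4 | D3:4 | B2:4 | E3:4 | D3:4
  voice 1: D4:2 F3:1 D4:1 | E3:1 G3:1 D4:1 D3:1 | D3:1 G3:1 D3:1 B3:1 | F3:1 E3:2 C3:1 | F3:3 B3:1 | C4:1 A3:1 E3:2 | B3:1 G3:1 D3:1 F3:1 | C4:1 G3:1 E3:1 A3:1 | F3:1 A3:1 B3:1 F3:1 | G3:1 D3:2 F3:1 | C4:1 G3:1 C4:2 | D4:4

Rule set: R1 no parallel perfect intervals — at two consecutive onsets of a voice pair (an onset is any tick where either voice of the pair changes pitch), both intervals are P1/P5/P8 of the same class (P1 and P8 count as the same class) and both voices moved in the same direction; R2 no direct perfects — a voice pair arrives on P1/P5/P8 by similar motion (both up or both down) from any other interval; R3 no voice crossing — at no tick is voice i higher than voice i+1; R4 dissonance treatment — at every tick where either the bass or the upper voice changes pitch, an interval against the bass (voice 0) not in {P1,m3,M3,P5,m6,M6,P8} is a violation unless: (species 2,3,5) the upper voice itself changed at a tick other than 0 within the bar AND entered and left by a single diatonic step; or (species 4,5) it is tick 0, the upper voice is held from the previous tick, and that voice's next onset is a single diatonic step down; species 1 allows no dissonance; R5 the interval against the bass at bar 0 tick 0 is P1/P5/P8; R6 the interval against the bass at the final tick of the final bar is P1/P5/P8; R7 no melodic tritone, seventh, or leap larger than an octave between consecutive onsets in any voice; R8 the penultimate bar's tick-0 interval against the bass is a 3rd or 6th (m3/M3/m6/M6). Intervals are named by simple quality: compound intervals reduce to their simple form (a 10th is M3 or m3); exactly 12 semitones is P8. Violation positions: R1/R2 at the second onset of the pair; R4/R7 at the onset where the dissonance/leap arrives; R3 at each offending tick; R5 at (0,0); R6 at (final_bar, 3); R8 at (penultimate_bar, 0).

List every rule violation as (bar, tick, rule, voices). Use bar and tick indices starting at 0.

bar 0: v0=D3 v1=D4 downbeat P8
bar 1: v0=C3 v1=E3 downbeat M3
bar 2: v0=B2 v1=D3 downbeat m3
bar 3: v0=A2 v1=F3 downbeat m6
bar 4: v0=B2 v1=F3 downbeat TT
bar 5: v0=C3 v1=C4 downbeat P8
bar 6: v0=B2 v1=B3 downbeat P8
bar 7: v0=C3 v1=C4 downbeat P8
bar 8: v0=D3 v1=F3 downbeat m3
bar 9: v0=B2 v1=G3 downbeat m6
bar 10: v0=E3 v1=C4 downbeat m6
bar 11: v0=D3 v1=D4 downbeat P8
  -> R7 @ bar 1 tick 0 v(1,): D4->E3 leap 10st
  -> R4 @ bar 1 tick 2 v(0, 1): C3/D4 M2 untreated
  -> R4 @ bar 1 tick 3 v(0, 1): C3/D3 M2 untreated
  -> R7 @ bar 3 tick 0 v(1,): B3->F3 leap 6st
  -> R4 @ bar 4 tick 0 v(0, 1): B2/F3 TT untreated
  -> R7 @ bar 4 tick 3 v(1,): F3->B3 leap 6st
  -> R1 @ bar 5 tick 0 v(0, 1): B2/B3 P8 -> C3/C4 P8 similar
  -> R4 @ bar 6 tick 3 v(0, 1): B2/F3 TT untreated
  -> R2 @ bar 7 tick 0 v(0, 1): B2/F3 TT -> C3/C4 P8 similar
  -> R7 @ bar 8 tick 3 v(1,): B3->F3 leap 6st
  -> R4 @ bar 9 tick 3 v(0, 1): B2/F3 TT untreated

(1, 0, R7, (1,))
(1, 2, R4, (0, 1))
(1, 3, R4, (0, 1))
(3, 0, R7, (1,))
(4, 0, R4, (0, 1))
(4, 3, R7, (1,))
(5, 0, R1, (0, 1))
(6, 3, R4, (0, 1))
(7, 0, R2, (0, 1))
(8, 3, R7, (1,))
(9, 3, R4, (0, 1))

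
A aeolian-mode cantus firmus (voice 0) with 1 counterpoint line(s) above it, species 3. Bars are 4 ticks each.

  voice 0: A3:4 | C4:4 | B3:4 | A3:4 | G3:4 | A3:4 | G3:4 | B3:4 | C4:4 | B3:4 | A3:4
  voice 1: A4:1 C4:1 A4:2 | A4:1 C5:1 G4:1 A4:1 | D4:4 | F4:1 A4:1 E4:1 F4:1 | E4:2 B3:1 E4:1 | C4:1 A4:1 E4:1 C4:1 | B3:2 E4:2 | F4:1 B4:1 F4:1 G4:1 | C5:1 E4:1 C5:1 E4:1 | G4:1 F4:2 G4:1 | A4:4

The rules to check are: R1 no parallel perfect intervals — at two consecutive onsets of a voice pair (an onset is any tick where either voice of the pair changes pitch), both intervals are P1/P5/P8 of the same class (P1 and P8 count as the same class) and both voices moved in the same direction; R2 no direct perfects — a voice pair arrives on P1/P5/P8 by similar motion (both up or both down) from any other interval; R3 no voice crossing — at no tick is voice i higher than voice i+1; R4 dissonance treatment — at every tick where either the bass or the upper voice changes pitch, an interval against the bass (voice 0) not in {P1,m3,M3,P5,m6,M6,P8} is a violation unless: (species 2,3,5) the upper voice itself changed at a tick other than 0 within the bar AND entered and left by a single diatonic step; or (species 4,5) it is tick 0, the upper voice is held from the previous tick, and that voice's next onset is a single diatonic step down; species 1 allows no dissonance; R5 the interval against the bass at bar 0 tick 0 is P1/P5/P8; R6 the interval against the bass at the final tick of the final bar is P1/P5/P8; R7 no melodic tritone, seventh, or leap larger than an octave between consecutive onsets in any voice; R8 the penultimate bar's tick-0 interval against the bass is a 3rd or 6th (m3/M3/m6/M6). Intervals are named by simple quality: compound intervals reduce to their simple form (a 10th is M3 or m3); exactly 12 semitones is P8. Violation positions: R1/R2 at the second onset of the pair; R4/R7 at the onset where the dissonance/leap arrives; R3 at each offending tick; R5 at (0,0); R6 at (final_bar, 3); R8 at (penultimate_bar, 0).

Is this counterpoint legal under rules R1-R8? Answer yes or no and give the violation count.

No (5 violations)

bar 0: v0=A3 v1=A4 (P8)
bar 1: v0=C4 v1=A4 (M6)
bar 2: v0=B3 v1=D4 (m3)
bar 3: v0=A3 v1=F4 (m6)
bar 4: v0=G3 v1=E4 (M6)
bar 5: v0=A3 v1=C4 (m3)
bar 6: v0=G3 v1=B3 (M3)
bar 7: v0=B3 v1=F4 (TT)
bar 8: v0=C4 v1=C5 (P8)
bar 9: v0=B3 v1=G4 (m6)
bar 10: v0=A3 v1=A4 (P8)
  R4 @ bar7.0: B3/F4 TT untreated
  R7 @ bar7.1: F4->B4 leap 6st
  R4 @ bar7.2: B3/F4 TT untreated
  R7 @ bar7.2: B4->F4 leap 6st
  R2 @ bar8.0: B3/G4 m6 -> C4/C5 P8 similar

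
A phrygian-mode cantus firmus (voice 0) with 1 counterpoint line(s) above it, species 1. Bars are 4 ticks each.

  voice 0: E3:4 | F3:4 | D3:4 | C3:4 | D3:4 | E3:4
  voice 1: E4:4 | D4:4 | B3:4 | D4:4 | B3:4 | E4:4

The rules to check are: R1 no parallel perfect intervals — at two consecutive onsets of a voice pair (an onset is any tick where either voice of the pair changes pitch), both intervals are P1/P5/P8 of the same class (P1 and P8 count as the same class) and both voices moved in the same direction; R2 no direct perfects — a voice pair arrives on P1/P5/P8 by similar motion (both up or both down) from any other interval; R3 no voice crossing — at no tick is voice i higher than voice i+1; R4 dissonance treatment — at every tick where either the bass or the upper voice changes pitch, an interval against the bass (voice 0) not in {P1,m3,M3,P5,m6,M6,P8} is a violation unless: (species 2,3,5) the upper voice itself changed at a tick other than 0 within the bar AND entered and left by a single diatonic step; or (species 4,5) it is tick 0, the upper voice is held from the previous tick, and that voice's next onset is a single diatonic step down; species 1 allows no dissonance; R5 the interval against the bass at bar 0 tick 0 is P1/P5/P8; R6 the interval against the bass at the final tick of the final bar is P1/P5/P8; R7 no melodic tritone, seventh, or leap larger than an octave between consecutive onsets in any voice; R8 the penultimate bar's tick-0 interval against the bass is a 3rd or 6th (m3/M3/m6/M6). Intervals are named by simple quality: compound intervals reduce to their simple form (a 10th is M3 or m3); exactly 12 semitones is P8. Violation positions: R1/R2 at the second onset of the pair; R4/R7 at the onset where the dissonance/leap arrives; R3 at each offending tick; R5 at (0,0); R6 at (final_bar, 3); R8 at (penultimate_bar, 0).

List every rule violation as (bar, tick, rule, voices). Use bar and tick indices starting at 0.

(3, 0, R4, (0, 1))
(5, 0, R2, (0, 1))

bar 0: v0=E3 v1=E4 downbeat P8
bar 1: v0=F3 v1=D4 downbeat M6
bar 2: v0=D3 v1=B3 downbeat M6
bar 3: v0=C3 v1=D4 downbeat M2
bar 4: v0=D3 v1=B3 downbeat M6
bar 5: v0=E3 v1=E4 downbeat P8
  -> R4 @ bar 3 tick 0 v(0, 1): C3/D4 M2 untreated
  -> R2 @ bar 5 tick 0 v(0, 1): D3/B3 M6 -> E3/E4 P8 similar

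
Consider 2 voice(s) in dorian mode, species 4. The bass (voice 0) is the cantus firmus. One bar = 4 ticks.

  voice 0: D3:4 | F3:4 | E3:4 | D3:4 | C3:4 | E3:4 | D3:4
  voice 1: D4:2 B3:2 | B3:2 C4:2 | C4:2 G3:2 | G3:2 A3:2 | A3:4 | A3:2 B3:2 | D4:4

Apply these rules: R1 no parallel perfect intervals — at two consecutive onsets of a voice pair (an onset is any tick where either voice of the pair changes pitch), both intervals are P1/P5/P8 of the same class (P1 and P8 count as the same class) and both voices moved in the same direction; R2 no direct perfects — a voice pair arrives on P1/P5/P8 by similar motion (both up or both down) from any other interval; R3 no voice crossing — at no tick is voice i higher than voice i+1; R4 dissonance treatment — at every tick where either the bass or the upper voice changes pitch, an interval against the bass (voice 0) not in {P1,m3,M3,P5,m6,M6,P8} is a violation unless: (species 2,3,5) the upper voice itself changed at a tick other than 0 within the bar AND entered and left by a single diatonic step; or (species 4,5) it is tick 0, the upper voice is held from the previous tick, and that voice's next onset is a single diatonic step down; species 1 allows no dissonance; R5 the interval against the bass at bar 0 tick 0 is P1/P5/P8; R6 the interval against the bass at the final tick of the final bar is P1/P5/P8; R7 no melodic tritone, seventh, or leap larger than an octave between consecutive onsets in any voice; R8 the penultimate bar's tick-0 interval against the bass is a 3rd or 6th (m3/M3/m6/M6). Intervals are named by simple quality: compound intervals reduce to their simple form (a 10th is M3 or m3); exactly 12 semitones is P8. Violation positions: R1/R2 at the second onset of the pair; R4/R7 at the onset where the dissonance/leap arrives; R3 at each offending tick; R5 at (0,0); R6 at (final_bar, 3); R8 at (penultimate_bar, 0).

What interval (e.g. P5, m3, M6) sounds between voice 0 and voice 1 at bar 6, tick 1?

P8

voice 0=D3 voice 1=D4 -> P8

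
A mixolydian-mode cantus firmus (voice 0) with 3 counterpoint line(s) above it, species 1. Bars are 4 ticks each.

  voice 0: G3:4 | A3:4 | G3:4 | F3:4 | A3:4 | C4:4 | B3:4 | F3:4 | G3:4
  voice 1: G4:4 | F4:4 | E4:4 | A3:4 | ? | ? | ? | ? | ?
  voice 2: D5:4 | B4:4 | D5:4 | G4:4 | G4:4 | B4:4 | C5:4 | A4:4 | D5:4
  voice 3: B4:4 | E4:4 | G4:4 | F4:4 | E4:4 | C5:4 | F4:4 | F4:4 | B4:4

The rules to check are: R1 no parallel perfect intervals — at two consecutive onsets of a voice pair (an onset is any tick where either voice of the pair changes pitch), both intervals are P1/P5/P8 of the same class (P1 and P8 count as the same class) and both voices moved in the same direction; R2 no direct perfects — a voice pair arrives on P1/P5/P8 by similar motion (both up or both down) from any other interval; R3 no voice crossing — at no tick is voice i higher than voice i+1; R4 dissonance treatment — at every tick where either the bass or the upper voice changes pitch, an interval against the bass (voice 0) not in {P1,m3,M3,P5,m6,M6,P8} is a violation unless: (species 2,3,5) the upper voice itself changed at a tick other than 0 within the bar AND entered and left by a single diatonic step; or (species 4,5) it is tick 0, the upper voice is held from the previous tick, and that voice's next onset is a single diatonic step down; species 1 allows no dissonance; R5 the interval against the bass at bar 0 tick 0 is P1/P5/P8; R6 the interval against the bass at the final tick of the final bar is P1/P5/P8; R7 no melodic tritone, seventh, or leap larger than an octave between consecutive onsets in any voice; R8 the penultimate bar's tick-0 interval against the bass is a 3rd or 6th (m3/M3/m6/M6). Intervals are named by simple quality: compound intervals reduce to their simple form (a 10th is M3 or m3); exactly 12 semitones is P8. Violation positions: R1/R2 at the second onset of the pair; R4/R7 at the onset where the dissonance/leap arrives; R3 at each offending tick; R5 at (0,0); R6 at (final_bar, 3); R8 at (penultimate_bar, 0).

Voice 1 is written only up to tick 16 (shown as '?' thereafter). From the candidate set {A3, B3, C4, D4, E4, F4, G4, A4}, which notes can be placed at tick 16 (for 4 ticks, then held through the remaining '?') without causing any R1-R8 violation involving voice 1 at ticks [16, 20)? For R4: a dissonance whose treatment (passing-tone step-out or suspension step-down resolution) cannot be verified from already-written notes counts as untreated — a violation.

{A3, C4, F4}

A3: legal
B3: violates R4
C4: legal
D4: violates R4
E4: violates R2
F4: legal
G4: violates R4,R7
A4: violates R2,R3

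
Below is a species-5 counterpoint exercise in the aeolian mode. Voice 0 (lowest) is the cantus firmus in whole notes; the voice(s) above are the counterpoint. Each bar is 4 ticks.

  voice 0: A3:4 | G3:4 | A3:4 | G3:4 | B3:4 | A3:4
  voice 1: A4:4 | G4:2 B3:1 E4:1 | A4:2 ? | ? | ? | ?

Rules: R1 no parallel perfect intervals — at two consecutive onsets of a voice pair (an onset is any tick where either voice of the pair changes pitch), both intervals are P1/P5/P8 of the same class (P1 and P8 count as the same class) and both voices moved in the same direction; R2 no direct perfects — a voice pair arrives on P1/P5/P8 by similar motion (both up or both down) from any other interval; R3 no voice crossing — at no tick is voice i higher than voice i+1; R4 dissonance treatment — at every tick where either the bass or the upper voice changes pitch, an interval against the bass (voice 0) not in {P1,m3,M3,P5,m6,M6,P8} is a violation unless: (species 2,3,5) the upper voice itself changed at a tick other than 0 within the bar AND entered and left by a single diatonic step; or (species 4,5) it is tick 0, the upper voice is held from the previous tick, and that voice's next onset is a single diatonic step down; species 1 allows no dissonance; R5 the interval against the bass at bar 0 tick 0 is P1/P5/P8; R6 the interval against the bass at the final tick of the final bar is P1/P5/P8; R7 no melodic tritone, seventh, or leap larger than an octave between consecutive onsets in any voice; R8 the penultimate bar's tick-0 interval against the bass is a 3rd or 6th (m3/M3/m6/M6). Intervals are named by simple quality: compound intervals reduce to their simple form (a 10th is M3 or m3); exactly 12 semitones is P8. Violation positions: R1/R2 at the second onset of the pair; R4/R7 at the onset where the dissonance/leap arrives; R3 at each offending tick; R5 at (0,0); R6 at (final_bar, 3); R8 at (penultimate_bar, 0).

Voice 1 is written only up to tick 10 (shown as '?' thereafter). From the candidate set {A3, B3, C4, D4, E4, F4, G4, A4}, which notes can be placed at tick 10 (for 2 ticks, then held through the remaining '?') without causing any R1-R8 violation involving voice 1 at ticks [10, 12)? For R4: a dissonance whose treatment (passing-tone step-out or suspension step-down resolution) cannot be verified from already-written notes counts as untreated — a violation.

{A3, A4, C4, E4, F4}

A3: legal
B3: violates R4,R7
C4: legal
D4: violates R4
E4: legal
F4: legal
G4: violates R4
A4: legal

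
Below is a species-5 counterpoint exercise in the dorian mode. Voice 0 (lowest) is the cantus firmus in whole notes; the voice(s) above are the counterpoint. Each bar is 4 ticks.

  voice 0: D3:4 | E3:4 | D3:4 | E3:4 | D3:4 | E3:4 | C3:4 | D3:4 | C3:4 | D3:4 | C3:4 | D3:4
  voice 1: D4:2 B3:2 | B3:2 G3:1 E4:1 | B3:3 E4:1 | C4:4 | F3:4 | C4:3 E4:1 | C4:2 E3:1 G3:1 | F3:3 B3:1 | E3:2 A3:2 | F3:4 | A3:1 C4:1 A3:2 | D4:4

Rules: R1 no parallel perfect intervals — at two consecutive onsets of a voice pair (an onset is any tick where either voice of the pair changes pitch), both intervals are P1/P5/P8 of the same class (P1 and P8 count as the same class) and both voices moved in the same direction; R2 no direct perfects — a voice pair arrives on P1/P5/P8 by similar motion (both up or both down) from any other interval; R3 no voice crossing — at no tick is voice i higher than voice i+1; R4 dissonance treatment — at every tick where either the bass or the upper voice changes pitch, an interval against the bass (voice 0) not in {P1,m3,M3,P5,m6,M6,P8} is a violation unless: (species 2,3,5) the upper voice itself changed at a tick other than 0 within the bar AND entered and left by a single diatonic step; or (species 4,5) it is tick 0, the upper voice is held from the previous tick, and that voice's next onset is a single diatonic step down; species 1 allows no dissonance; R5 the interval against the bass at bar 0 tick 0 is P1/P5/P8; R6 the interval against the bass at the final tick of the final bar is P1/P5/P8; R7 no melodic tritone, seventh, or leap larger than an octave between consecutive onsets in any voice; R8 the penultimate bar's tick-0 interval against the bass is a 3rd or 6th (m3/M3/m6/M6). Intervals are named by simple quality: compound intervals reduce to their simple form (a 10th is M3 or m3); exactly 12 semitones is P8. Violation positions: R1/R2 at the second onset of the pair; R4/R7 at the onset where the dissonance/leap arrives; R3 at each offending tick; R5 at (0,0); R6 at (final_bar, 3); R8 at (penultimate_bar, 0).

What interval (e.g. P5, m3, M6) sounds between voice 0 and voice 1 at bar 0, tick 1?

P8

voice 0=D3 voice 1=D4 -> P8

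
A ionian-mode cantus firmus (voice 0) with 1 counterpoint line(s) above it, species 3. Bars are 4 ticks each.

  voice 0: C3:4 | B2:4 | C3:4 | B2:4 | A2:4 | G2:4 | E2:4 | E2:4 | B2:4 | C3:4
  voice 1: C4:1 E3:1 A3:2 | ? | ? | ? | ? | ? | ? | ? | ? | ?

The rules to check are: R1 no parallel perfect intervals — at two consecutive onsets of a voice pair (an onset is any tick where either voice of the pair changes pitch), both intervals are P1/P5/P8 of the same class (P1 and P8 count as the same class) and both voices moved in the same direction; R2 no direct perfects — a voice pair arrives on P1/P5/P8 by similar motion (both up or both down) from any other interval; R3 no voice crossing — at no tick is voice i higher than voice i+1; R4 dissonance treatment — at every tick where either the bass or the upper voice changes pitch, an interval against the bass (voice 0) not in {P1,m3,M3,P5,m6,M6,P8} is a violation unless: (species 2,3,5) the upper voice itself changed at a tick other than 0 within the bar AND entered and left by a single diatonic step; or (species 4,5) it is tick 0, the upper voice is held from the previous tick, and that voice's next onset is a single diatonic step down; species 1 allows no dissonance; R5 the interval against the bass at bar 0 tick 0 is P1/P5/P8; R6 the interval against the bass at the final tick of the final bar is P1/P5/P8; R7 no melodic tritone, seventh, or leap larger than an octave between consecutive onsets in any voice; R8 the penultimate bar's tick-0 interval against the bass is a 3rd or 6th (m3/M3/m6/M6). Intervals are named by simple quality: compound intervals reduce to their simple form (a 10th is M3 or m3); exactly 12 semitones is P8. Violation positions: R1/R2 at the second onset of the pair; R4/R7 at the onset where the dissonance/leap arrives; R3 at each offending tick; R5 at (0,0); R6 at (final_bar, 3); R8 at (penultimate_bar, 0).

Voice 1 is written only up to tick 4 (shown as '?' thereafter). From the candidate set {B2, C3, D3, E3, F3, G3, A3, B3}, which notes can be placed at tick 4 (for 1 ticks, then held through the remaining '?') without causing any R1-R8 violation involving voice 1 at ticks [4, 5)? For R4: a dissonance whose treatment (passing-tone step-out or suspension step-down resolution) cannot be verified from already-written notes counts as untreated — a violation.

{B3, D3, G3}

B2: violates R2,R7
C3: violates R4
D3: legal
E3: violates R4
F3: violates R4
G3: legal
A3: violates R4
B3: legal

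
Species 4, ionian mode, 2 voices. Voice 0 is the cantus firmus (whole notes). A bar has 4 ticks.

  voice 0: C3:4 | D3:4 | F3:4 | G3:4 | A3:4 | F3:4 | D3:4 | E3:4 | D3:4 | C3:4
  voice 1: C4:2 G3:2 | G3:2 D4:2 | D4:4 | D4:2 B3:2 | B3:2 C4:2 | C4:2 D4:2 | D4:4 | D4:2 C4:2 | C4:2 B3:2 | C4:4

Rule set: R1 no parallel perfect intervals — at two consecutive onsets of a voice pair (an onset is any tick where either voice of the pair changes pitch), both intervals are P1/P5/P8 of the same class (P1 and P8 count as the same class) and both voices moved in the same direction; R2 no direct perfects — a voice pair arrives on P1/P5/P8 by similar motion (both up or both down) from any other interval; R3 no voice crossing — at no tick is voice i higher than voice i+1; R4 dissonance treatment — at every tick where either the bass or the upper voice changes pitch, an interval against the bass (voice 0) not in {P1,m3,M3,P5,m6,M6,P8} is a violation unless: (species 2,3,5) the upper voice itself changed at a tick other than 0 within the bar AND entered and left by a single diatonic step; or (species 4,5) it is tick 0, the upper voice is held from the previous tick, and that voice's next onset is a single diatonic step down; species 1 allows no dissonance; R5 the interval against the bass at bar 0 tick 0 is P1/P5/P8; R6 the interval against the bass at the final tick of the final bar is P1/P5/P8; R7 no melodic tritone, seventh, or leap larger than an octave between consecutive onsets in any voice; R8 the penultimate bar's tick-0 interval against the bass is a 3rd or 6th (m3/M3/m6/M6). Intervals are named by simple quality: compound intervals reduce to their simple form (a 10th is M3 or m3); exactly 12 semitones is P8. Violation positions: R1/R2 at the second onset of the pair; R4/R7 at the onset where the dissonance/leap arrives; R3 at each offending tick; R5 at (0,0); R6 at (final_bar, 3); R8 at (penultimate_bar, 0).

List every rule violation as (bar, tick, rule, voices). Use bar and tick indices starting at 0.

bar 0: v0=C3 v1=C4 downbeat P8
bar 1: v0=D3 v1=G3 downbeat P4
bar 2: v0=F3 v1=D4 downbeat M6
bar 3: v0=G3 v1=D4 downbeat P5
bar 4: v0=A3 v1=B3 downbeat M2
bar 5: v0=F3 v1=C4 downbeat P5
bar 6: v0=D3 v1=D4 downbeat P8
bar 7: v0=E3 v1=D4 downbeat m7
bar 8: v0=D3 v1=C4 downbeat m7
bar 9: v0=C3 v1=C4 downbeat P8
  -> R4 @ bar 1 tick 0 v(0, 1): D3/G3 P4 untreated
  -> R4 @ bar 4 tick 0 v(0, 1): A3/B3 M2 untreated
  -> R8 @ bar 8 tick 0 v(0, 1): penult m7 not 3rd/6th

(1, 0, R4, (0, 1))
(4, 0, R4, (0, 1))
(8, 0, R8, (0, 1))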